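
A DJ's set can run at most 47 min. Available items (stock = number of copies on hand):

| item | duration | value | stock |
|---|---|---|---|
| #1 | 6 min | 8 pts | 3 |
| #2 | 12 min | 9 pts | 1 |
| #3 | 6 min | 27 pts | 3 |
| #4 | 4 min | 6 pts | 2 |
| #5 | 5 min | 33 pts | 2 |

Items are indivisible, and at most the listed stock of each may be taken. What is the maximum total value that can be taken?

171 pts

Top feasible selections:
- 3×#1 + 3×#3 + 2×#5: duration 46, value 171
- 2×#1 + 3×#3 + 1×#4 + 2×#5: duration 44, value 169
Best: 171 pts.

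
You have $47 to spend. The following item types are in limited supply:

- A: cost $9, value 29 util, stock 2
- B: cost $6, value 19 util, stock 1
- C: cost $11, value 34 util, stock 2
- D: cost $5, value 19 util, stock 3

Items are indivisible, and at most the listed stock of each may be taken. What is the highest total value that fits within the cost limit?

154 util

Best selections within cost 47 and stock limits:
- 1×A + 2×C + 3×D: cost 46, value 154
- 1×A + 1×B + 2×C + 2×D: cost 47, value 154
- 2×A + 1×C + 3×D: cost 44, value 149
Best: 154 util.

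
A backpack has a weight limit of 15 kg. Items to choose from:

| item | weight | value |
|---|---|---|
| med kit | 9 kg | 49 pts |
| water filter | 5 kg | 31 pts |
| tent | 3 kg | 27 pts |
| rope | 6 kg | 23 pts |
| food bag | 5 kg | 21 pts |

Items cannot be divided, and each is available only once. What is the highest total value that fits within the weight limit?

Check high-value combinations within 15 kg:
- water filter+tent+rope: weight 5+3+6=14, value 31+27+23=81
- med kit+water filter: weight 9+5=14, value 49+31=80
- water filter+tent+food bag: weight 5+3+5=13, value 31+27+21=79
- med kit+tent: weight 9+3=12, value 49+27=76
- med kit+rope: weight 9+6=15, value 49+23=72
Best: 81 pts.

81 pts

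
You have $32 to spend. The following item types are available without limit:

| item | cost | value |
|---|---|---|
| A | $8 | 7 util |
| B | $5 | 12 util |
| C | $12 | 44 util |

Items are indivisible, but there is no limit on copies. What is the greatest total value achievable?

Best value-per-unit is C at 44/12; filling with it alone gives 2×44 = 88.
Optimal mix: 1×B + 2×C → cost 29, value 100.

100 util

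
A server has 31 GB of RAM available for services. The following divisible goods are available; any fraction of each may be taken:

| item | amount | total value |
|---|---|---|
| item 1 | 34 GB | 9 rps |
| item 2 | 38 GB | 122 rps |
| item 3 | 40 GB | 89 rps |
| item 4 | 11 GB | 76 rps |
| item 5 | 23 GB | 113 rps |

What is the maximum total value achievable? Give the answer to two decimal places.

Take in order of value per unit:
- item 4 (76/11 per unit): all 11 → value 76, running total 76.00
- item 5 (113/23 per unit): 20 of 23 → value 20×113/23 = 98.2609, running total 174.26
Total 174.26.

174.26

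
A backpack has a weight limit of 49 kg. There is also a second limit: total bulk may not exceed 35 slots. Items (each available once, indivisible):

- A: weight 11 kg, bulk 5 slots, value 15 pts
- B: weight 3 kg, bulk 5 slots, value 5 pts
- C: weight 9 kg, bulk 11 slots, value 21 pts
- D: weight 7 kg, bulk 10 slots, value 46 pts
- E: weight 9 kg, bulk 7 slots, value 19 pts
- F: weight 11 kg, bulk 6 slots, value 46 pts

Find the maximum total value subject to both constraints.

Feasible sets respecting both limits:
- C+D+E+F: weight 36, bulk 34, value 132
- A+B+D+E+F: weight 41, bulk 33, value 131
- A+C+D+F: weight 38, bulk 32, value 128
Best: 132 pts.

132 pts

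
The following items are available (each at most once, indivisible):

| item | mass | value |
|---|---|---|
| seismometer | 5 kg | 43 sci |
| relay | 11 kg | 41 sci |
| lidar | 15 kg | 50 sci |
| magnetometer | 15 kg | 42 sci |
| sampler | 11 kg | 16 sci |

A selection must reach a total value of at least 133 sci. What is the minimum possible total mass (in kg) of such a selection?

Subsets with value ≥ 133, sorted by total mass:
- seismometer+relay+lidar: mass 31, value 134
- seismometer+lidar+magnetometer: mass 35, value 135
Minimum mass: 31 kg.

31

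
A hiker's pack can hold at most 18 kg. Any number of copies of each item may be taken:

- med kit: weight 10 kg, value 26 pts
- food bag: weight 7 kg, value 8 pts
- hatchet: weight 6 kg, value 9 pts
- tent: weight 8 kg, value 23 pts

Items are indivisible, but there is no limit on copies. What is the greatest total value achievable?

Best value-per-unit is tent at 23/8; filling with it alone gives 2×23 = 46.
Optimal mix: 1×med kit + 1×tent → weight 18, value 49.

49 pts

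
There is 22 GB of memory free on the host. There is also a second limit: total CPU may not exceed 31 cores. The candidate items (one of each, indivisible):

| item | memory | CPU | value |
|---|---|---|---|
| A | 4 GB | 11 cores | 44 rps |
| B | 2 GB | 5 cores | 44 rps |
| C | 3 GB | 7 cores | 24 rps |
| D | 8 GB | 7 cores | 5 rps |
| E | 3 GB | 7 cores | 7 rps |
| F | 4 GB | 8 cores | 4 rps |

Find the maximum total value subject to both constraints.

119 rps

Feasible sets respecting both limits:
- A+B+C+E: memory 12, CPU 30, value 119
- A+B+C+D: memory 17, CPU 30, value 117
- A+B+C+F: memory 13, CPU 31, value 116
Best: 119 rps.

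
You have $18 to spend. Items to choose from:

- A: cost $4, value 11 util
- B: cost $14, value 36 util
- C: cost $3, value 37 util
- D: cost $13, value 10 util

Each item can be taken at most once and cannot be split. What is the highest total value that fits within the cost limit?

73 util

Check high-value combinations within $18:
- B+C: cost 14+3=17, value 36+37=73
- A+C: cost 4+3=7, value 11+37=48
- C+D: cost 3+13=16, value 37+10=47
- A+B: cost 4+14=18, value 11+36=47
Best: 73 util.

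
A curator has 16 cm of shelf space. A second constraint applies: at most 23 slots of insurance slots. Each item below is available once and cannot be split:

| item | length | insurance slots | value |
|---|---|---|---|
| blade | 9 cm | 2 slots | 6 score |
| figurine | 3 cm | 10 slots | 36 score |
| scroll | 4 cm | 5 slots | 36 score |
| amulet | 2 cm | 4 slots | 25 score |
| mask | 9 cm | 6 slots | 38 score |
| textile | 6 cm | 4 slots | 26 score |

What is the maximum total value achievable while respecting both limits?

123 score

Feasible sets respecting both limits:
- figurine+scroll+amulet+textile: length 15, insurance slots 23, value 123
- figurine+scroll+mask: length 16, insurance slots 21, value 110
- figurine+amulet+mask: length 14, insurance slots 20, value 99
- scroll+amulet+mask: length 15, insurance slots 15, value 99
Best: 123 score.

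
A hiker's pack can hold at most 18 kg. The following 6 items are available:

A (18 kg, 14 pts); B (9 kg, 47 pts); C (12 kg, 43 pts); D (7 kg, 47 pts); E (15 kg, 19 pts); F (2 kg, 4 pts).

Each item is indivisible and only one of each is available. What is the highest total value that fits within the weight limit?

Check high-value combinations within 18 kg:
- B+D+F: weight 9+7+2=18, value 47+47+4=98
- B+D: weight 9+7=16, value 47+47=94
- D+F: weight 7+2=9, value 47+4=51
- B+F: weight 9+2=11, value 47+4=51
Best: 98 pts.

98 pts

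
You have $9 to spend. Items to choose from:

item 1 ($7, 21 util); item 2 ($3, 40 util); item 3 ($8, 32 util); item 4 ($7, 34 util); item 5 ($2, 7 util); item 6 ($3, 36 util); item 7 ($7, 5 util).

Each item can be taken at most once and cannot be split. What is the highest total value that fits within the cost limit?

83 util

Check high-value combinations within $9:
- item 2+item 5+item 6: cost 3+2+3=8, value 40+7+36=83
- item 2+item 6: cost 3+3=6, value 40+36=76
- item 2+item 5: cost 3+2=5, value 40+7=47
- item 5+item 6: cost 2+3=5, value 7+36=43
- item 4+item 5: cost 7+2=9, value 34+7=41
Best: 83 util.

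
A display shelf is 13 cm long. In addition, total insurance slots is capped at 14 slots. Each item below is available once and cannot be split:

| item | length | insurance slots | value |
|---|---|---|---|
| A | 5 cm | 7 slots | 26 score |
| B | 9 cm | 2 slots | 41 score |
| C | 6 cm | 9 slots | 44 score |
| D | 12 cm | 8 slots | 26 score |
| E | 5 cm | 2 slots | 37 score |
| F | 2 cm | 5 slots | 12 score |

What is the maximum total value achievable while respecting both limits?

81 score

Feasible sets respecting both limits:
- C+E: length 11, insurance slots 11, value 81
- A+E+F: length 12, insurance slots 14, value 75
- A+E: length 10, insurance slots 9, value 63
- C+F: length 8, insurance slots 14, value 56
Best: 81 score.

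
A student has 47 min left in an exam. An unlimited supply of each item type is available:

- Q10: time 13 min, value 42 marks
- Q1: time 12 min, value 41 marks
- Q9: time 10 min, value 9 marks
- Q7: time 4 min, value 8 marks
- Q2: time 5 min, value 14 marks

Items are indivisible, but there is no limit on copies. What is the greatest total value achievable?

152 marks

Best value-per-unit is Q1 at 41/12; filling with it alone gives 3×41 = 123.
Optimal mix: 1×Q10 + 2×Q1 + 2×Q2 → time 47, value 152.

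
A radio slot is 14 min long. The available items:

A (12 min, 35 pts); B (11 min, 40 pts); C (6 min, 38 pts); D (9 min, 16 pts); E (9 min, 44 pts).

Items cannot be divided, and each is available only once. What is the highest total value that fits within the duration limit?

44 pts

This is a 0/1 knapsack; check combinations near the capacity.
- E: duration 9, value 44
- B: duration 11, value 40
- C: duration 6, value 38
- A: duration 12, value 35
Best: 44 pts.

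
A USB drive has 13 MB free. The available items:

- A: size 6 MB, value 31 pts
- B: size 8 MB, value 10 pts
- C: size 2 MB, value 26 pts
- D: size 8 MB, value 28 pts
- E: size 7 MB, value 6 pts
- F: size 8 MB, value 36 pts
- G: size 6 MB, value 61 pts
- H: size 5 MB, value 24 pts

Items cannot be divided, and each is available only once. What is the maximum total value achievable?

111 pts

Check high-value combinations within 13 MB:
- C+G+H: size 2+6+5=13, value 26+61+24=111
- A+G: size 6+6=12, value 31+61=92
- C+G: size 2+6=8, value 26+61=87
- G+H: size 6+5=11, value 61+24=85
Best: 111 pts.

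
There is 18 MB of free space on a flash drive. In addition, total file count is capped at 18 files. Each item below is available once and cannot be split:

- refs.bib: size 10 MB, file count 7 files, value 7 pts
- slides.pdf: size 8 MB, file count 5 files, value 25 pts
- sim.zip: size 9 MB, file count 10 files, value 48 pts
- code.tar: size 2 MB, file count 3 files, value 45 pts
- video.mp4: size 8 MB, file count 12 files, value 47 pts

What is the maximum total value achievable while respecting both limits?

93 pts

Feasible sets respecting both limits:
- sim.zip+code.tar: size 11, file count 13, value 93
- code.tar+video.mp4: size 10, file count 15, value 92
- slides.pdf+sim.zip: size 17, file count 15, value 73
Best: 93 pts.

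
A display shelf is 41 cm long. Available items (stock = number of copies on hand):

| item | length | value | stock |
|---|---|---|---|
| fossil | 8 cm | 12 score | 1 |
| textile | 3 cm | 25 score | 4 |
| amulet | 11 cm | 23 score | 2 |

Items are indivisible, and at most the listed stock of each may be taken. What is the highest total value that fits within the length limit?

Top feasible selections:
- 4×textile + 2×amulet: length 34, value 146
- 1×fossil + 4×textile + 1×amulet: length 31, value 135
- 1×fossil + 3×textile + 2×amulet: length 39, value 133
- 4×textile + 1×amulet: length 23, value 123
Best: 146 score.

146 score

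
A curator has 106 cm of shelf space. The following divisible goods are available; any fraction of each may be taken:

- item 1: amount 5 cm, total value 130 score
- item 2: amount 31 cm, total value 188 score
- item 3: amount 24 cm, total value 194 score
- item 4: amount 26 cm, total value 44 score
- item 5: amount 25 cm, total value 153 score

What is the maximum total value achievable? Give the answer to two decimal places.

700.54

Take in order of value per unit:
- item 1 (130/5 per unit): all 5 → value 130, running total 130.00
- item 3 (194/24 per unit): all 24 → value 194, running total 324.00
- item 5 (153/25 per unit): all 25 → value 153, running total 477.00
- item 2 (188/31 per unit): all 31 → value 188, running total 665.00
- item 4 (44/26 per unit): 21 of 26 → value 21×44/26 = 35.5385, running total 700.54
Total 700.54.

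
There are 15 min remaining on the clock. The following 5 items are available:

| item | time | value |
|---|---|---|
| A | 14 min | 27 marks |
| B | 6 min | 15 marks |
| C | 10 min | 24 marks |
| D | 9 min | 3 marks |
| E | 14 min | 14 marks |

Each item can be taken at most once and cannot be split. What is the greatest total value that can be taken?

Check high-value combinations within 15 min:
- A: time 14, value 27
- C: time 10, value 24
- B+D: time 6+9=15, value 15+3=18
- B: time 6, value 15
- E: time 14, value 14
Best: 27 marks.

27 marks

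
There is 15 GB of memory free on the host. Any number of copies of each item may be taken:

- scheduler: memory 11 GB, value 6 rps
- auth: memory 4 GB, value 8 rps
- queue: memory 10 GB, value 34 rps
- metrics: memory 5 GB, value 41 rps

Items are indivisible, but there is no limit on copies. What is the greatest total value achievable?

Best value-per-unit is metrics at 41/5, and filling with it alone uses memory 3×5=15. No mix of the others beats 3×41 = 123.

123 rps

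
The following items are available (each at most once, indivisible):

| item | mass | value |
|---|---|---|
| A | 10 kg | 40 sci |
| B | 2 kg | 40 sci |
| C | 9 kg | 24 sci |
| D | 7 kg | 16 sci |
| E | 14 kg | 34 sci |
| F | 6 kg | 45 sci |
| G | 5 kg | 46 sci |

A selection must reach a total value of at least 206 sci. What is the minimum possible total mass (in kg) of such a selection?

39

Subsets with value ≥ 206, sorted by total mass:
- A+B+C+D+F+G: mass 39, value 211
- A+B+D+E+F+G: mass 44, value 221
- A+B+C+E+F+G: mass 46, value 229
- A+B+C+D+E+F+G: mass 53, value 245
Minimum mass: 39 kg.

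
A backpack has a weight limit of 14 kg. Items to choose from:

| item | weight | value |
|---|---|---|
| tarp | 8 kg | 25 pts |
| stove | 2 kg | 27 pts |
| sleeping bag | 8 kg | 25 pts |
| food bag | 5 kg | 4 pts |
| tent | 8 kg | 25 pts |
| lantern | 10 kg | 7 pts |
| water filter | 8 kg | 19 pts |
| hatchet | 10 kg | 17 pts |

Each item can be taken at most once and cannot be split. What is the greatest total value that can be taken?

Check high-value combinations within 14 kg:
- tarp+stove: weight 8+2=10, value 25+27=52
- stove+sleeping bag: weight 2+8=10, value 27+25=52
- stove+tent: weight 2+8=10, value 27+25=52
- stove+water filter: weight 2+8=10, value 27+19=46
Best: 52 pts.

52 pts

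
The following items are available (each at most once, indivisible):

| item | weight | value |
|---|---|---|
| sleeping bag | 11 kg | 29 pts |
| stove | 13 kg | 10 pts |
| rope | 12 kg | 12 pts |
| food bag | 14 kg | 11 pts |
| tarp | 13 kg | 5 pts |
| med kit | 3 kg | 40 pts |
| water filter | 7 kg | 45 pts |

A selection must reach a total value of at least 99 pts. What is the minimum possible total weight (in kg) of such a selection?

21

Subsets with value ≥ 99, sorted by total weight:
- sleeping bag+med kit+water filter: weight 21, value 114
- sleeping bag+rope+med kit+water filter: weight 33, value 126
Minimum weight: 21 kg.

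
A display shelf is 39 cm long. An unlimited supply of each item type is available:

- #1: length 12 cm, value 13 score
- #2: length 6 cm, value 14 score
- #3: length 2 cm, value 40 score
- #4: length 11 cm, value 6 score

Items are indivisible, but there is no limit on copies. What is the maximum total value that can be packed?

760 score

Best value-per-unit is #3 at 40/2, and filling with it alone uses length 19×2=38. No mix of the others beats 19×40 = 760.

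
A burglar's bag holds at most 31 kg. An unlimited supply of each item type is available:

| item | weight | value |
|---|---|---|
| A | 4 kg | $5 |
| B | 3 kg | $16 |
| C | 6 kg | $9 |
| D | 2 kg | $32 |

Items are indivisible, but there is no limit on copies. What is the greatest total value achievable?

$480

Best value-per-unit is D at 32/2, and filling with it alone uses weight 15×2=30. No mix of the others beats 15×32 = 480.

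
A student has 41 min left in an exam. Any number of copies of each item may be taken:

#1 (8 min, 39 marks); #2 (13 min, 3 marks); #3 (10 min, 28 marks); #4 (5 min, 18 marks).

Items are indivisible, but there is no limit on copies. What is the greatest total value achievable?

Best value-per-unit is #1 at 39/8, and filling with it alone uses time 5×8=40. No mix of the others beats 5×39 = 195.

195 marks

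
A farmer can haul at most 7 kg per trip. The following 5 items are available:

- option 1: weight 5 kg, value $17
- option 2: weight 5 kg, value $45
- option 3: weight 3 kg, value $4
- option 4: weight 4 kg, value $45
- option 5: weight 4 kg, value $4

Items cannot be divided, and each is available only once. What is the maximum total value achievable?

$49

Check high-value combinations within 7 kg:
- option 3+option 4: weight 3+4=7, value 4+45=49
- option 4: weight 4, value 45
- option 2: weight 5, value 45
- option 1: weight 5, value 17
- option 3+option 5: weight 3+4=7, value 4+4=8
Best: $49.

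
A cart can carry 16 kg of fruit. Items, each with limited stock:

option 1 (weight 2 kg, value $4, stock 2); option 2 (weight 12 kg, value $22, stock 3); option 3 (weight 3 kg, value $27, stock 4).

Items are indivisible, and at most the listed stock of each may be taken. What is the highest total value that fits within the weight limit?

Best selections within weight 16 and stock limits:
- 2×option 1 + 4×option 3: weight 16, value 116
- 1×option 1 + 4×option 3: weight 14, value 112
- 4×option 3: weight 12, value 108
- 2×option 1 + 3×option 3: weight 13, value 89
Best: $116.

$116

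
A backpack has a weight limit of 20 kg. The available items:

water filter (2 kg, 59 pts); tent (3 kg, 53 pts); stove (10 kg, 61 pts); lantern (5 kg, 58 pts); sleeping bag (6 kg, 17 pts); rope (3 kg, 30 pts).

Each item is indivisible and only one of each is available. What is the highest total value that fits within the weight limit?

Check high-value combinations within 20 kg:
- water filter+tent+stove+lantern: weight 2+3+10+5=20, value 59+53+61+58=231
- water filter+tent+lantern+sleeping bag+rope: weight 2+3+5+6+3=19, value 59+53+58+17+30=217
- water filter+stove+lantern+rope: weight 2+10+5+3=20, value 59+61+58+30=208
Best: 231 pts.

231 pts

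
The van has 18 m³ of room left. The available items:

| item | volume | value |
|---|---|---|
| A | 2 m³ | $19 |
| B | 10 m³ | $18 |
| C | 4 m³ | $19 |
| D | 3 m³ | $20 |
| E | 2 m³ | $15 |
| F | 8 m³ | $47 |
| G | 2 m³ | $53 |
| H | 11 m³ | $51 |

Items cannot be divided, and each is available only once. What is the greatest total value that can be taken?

$154

Check high-value combinations within 18 m³:
- A+D+E+F+G: volume 2+3+2+8+2=17, value 19+20+15+47+53=154
- A+C+E+F+G: volume 2+4+2+8+2=18, value 19+19+15+47+53=153
- A+D+G+H: volume 2+3+2+11=18, value 19+20+53+51=143
Best: $154.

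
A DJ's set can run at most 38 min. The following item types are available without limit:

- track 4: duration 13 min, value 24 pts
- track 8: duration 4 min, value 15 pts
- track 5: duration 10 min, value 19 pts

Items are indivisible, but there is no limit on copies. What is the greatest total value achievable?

135 pts

Best value-per-unit is track 8 at 15/4, and filling with it alone uses duration 9×4=36. No mix of the others beats 9×15 = 135.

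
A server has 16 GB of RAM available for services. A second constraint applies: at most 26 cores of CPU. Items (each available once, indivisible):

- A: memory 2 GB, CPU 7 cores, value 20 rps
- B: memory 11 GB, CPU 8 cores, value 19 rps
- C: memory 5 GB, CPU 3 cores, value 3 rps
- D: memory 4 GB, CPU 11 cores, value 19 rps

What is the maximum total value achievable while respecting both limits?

Feasible sets respecting both limits:
- A+C+D: memory 11, CPU 21, value 42
- A+B: memory 13, CPU 15, value 39
- A+D: memory 6, CPU 18, value 39
Best: 42 rps.

42 rps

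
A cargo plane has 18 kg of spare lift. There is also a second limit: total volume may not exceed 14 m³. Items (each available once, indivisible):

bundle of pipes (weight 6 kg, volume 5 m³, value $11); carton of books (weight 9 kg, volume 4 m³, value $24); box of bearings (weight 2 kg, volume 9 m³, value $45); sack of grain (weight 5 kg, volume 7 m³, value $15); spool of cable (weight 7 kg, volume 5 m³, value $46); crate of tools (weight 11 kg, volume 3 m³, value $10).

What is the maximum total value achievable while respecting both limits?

$91

Feasible sets respecting both limits:
- box of bearings+spool of cable: weight 9, volume 14, value 91
- carton of books+spool of cable: weight 16, volume 9, value 70
- carton of books+box of bearings: weight 11, volume 13, value 69
- sack of grain+spool of cable: weight 12, volume 12, value 61
Best: $91.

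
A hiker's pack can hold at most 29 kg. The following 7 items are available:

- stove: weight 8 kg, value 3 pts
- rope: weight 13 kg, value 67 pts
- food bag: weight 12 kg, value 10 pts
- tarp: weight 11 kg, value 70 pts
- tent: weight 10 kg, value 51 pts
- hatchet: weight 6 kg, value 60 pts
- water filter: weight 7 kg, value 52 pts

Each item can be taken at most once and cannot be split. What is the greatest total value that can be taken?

This is a 0/1 knapsack; check combinations near the capacity.
- tarp+hatchet+water filter: weight 11+6+7=24, value 70+60+52=182
- tarp+tent+hatchet: weight 11+10+6=27, value 70+51+60=181
- rope+hatchet+water filter: weight 13+6+7=26, value 67+60+52=179
- rope+tent+hatchet: weight 13+10+6=29, value 67+51+60=178
Best: 182 pts.

182 pts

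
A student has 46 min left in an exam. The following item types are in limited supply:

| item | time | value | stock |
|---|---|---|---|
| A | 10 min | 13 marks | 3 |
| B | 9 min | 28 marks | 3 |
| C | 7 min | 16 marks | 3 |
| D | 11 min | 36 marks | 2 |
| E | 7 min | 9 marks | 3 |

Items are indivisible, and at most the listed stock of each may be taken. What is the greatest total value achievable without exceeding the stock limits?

136 marks

Best selections within time 46 and stock limits:
- 3×B + 1×C + 1×D: time 45, value 136
- 1×B + 2×C + 2×D: time 45, value 132
- 3×B + 1×D + 1×E: time 45, value 129
- 2×B + 2×D: time 40, value 128
Best: 136 marks.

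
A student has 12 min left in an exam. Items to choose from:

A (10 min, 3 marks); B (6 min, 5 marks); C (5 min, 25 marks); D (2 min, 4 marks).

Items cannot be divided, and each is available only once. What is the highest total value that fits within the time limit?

30 marks

Check high-value combinations within 12 min:
- B+C: time 6+5=11, value 5+25=30
- C+D: time 5+2=7, value 25+4=29
- C: time 5, value 25
- B+D: time 6+2=8, value 5+4=9
- A+D: time 10+2=12, value 3+4=7
Best: 30 marks.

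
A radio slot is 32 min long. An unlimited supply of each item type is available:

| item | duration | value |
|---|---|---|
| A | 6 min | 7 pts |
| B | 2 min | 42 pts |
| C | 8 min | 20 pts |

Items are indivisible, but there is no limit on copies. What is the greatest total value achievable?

Best value-per-unit is B at 42/2, and filling with it alone uses duration 16×2=32. No mix of the others beats 16×42 = 672.

672 pts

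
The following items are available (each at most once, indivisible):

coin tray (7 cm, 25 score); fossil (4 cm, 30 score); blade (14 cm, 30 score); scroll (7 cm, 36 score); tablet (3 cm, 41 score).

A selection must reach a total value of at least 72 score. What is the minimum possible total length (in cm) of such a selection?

Subsets with value ≥ 72, sorted by total length:
- scroll+tablet: length 10, value 77
- fossil+scroll+tablet: length 14, value 107
- coin tray+fossil+tablet: length 14, value 96
- coin tray+scroll+tablet: length 17, value 102
Minimum length: 10 cm.

10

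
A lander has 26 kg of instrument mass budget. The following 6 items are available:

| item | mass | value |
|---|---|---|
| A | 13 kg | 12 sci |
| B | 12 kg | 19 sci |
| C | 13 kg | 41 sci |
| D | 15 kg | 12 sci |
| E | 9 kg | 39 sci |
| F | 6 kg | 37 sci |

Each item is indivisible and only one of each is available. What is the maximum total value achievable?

This is a 0/1 knapsack; check combinations near the capacity.
- C+E: mass 13+9=22, value 41+39=80
- C+F: mass 13+6=19, value 41+37=78
- E+F: mass 9+6=15, value 39+37=76
- B+C: mass 12+13=25, value 19+41=60
- B+E: mass 12+9=21, value 19+39=58
Best: 80 sci.

80 sci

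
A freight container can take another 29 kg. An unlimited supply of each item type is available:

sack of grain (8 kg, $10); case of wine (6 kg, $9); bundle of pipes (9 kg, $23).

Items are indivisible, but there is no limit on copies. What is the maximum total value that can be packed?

Best value-per-unit is bundle of pipes at 23/9, and filling with it alone uses weight 3×9=27. No mix of the others beats 3×23 = 69.

$69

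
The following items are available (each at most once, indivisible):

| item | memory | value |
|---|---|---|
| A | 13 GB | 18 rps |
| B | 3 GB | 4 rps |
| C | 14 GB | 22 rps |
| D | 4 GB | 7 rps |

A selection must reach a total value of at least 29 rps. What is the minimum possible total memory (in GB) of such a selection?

18

Subsets with value ≥ 29, sorted by total memory:
- C+D: memory 18, value 29
- A+B+D: memory 20, value 29
Minimum memory: 18 GB.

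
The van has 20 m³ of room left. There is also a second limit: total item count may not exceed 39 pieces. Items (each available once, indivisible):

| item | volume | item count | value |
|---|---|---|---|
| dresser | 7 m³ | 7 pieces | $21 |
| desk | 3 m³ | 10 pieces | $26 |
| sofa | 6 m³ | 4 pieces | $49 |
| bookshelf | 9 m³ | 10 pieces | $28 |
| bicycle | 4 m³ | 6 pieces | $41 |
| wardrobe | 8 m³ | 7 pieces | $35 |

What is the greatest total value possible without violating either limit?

Feasible sets respecting both limits:
- dresser+desk+sofa+bicycle: volume 20, item count 27, value 137
- sofa+bicycle+wardrobe: volume 18, item count 17, value 125
- sofa+bookshelf+bicycle: volume 19, item count 20, value 118
Best: $137.

$137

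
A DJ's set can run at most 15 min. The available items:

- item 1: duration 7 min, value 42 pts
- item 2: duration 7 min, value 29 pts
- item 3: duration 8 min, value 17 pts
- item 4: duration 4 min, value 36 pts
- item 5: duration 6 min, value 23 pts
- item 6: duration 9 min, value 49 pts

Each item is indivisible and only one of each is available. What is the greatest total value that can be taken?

This is a 0/1 knapsack; check combinations near the capacity.
- item 4+item 6: duration 4+9=13, value 36+49=85
- item 1+item 4: duration 7+4=11, value 42+36=78
- item 5+item 6: duration 6+9=15, value 23+49=72
- item 1+item 2: duration 7+7=14, value 42+29=71
Best: 85 pts.

85 pts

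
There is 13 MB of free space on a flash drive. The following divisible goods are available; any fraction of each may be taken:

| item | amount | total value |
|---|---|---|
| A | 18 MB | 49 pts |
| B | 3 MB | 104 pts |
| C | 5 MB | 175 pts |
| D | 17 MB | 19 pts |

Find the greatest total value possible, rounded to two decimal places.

292.61

Take in order of value per unit:
- C (175/5 per unit): all 5 → value 175, running total 175.00
- B (104/3 per unit): all 3 → value 104, running total 279.00
- A (49/18 per unit): 5 of 18 → value 5×49/18 = 13.6111, running total 292.61
Total 292.61.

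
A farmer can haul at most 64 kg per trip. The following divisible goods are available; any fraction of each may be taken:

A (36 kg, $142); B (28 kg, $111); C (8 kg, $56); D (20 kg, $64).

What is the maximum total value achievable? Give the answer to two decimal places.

Take in order of value per unit:
- C (56/8 per unit): all 8 → value 56, running total 56.00
- B (111/28 per unit): all 28 → value 111, running total 167.00
- A (142/36 per unit): 28 of 36 → value 28×142/36 = 110.4444, running total 277.44
Total 277.44.

277.44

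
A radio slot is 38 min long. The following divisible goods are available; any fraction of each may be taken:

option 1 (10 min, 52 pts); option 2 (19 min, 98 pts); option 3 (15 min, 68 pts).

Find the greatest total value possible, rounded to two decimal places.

190.80

Take in order of value per unit:
- option 1 (52/10 per unit): all 10 → value 52, running total 52.00
- option 2 (98/19 per unit): all 19 → value 98, running total 150.00
- option 3 (68/15 per unit): 9 of 15 → value 9×68/15 = 40.8000, running total 190.80
Total 190.80.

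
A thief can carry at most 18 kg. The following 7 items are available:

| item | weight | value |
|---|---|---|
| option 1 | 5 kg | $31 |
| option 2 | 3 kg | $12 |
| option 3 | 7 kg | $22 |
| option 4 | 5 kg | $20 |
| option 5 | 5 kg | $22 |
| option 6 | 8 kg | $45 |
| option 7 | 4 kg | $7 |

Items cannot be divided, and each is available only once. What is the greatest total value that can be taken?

$98

Check high-value combinations within 18 kg:
- option 1+option 5+option 6: weight 5+5+8=18, value 31+22+45=98
- option 1+option 4+option 6: weight 5+5+8=18, value 31+20+45=96
- option 1+option 2+option 6: weight 5+3+8=16, value 31+12+45=88
- option 4+option 5+option 6: weight 5+5+8=18, value 20+22+45=87
- option 1+option 2+option 4+option 5: weight 5+3+5+5=18, value 31+12+20+22=85
Best: $98.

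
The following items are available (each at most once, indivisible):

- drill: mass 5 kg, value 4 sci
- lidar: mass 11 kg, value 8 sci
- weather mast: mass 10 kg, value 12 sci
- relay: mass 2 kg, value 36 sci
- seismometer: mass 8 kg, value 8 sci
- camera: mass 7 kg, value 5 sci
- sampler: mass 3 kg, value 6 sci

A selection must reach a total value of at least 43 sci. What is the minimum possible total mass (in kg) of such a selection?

10

Subsets with value ≥ 43, sorted by total mass:
- drill+relay+sampler: mass 10, value 46
- relay+seismometer: mass 10, value 44
- weather mast+relay: mass 12, value 48
Minimum mass: 10 kg.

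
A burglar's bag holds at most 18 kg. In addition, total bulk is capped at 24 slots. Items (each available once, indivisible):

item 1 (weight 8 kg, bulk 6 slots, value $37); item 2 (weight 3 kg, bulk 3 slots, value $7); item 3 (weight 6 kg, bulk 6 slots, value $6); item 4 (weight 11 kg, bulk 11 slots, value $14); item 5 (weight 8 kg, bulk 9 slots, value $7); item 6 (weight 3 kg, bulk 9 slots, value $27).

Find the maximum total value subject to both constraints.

Feasible sets respecting both limits:
- item 1+item 2+item 6: weight 14, bulk 18, value 71
- item 1+item 3+item 6: weight 17, bulk 21, value 70
- item 1+item 6: weight 11, bulk 15, value 64
Best: $71.

$71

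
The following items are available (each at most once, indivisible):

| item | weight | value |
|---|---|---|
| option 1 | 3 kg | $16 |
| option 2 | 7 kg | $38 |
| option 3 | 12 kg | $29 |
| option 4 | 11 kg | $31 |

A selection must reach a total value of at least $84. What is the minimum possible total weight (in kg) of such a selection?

Subsets with value ≥ 84, sorted by total weight:
- option 1+option 2+option 4: weight 21, value 85
- option 2+option 3+option 4: weight 30, value 98
Minimum weight: 21 kg.

21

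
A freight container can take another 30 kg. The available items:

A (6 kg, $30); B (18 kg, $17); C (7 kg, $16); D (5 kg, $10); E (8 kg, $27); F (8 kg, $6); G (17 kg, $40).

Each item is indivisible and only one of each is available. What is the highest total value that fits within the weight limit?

$86

Check high-value combinations within 30 kg:
- A+C+G: weight 6+7+17=30, value 30+16+40=86
- A+C+D+E: weight 6+7+5+8=26, value 30+16+10+27=83
- A+D+G: weight 6+5+17=28, value 30+10+40=80
- A+C+E+F: weight 6+7+8+8=29, value 30+16+27+6=79
Best: $86.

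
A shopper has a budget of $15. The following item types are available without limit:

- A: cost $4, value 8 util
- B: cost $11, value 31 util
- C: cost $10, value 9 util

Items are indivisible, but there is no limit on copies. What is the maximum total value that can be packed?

Best value-per-unit is B at 31/11; filling with it alone gives 1×31 = 31.
Optimal mix: 1×A + 1×B → cost 15, value 39.

39 util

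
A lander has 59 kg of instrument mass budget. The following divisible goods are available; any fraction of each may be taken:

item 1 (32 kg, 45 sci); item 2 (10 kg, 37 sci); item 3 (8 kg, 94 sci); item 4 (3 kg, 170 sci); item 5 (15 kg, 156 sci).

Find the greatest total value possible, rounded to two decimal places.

489.34

Take in order of value per unit:
- item 4 (170/3 per unit): all 3 → value 170, running total 170.00
- item 3 (94/8 per unit): all 8 → value 94, running total 264.00
- item 5 (156/15 per unit): all 15 → value 156, running total 420.00
- item 2 (37/10 per unit): all 10 → value 37, running total 457.00
- item 1 (45/32 per unit): 23 of 32 → value 23×45/32 = 32.3438, running total 489.34
Total 489.34.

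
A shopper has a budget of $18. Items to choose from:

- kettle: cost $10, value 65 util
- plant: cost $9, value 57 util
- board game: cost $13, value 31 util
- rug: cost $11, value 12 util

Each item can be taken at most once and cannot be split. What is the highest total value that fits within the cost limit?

65 util

Check high-value combinations within $18:
- kettle: cost 10, value 65
- plant: cost 9, value 57
- board game: cost 13, value 31
- rug: cost 11, value 12
Best: 65 util.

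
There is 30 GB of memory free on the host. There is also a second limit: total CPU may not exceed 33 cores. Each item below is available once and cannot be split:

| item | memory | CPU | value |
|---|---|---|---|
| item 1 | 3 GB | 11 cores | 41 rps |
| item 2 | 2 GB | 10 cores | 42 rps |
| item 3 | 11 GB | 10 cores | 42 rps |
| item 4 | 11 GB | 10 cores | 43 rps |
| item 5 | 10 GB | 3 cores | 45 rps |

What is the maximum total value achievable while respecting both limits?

130 rps

Feasible sets respecting both limits:
- item 2+item 4+item 5: memory 23, CPU 23, value 130
- item 2+item 3+item 5: memory 23, CPU 23, value 129
- item 1+item 4+item 5: memory 24, CPU 24, value 129
- item 1+item 2+item 5: memory 15, CPU 24, value 128
Best: 130 rps.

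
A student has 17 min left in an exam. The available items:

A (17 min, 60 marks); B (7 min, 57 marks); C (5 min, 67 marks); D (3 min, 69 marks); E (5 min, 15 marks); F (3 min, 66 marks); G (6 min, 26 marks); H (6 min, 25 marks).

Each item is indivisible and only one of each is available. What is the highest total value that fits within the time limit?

228 marks

Check high-value combinations within 17 min:
- C+D+F+G: time 5+3+3+6=17, value 67+69+66+26=228
- C+D+F+H: time 5+3+3+6=17, value 67+69+66+25=227
- C+D+E+F: time 5+3+5+3=16, value 67+69+15+66=217
- C+D+F: time 5+3+3=11, value 67+69+66=202
- B+C+D: time 7+5+3=15, value 57+67+69=193
Best: 228 marks.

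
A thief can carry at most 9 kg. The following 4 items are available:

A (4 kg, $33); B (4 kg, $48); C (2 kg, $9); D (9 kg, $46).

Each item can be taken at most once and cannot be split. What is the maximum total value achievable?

Check high-value combinations within 9 kg:
- A+B: weight 4+4=8, value 33+48=81
- B+C: weight 4+2=6, value 48+9=57
- B: weight 4, value 48
Best: $81.

$81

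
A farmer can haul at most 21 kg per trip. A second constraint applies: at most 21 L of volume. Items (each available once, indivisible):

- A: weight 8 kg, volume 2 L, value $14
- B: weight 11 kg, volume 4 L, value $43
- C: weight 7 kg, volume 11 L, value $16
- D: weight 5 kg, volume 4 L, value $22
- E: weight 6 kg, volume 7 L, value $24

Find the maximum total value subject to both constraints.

Feasible sets respecting both limits:
- B+E: weight 17, volume 11, value 67
- B+D: weight 16, volume 8, value 65
- A+D+E: weight 19, volume 13, value 60
Best: $67.

$67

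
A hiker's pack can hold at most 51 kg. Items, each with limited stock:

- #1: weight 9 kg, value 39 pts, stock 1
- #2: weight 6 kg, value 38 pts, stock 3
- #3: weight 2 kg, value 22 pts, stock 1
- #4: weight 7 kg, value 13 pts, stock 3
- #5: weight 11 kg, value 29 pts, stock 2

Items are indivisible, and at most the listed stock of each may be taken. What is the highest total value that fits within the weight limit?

233 pts

Best selections within weight 51 and stock limits:
- 1×#1 + 3×#2 + 1×#3 + 2×#5: weight 51, value 233
- 1×#1 + 3×#2 + 1×#3 + 1×#4 + 1×#5: weight 47, value 217
- 1×#1 + 3×#2 + 1×#3 + 3×#4: weight 50, value 214
Best: 233 pts.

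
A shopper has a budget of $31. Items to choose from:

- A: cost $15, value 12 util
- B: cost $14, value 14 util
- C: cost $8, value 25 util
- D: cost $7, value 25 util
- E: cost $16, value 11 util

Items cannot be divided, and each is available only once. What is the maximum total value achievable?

Check high-value combinations within $31:
- B+C+D: cost 14+8+7=29, value 14+25+25=64
- A+C+D: cost 15+8+7=30, value 12+25+25=62
- C+D+E: cost 8+7+16=31, value 25+25+11=61
- C+D: cost 8+7=15, value 25+25=50
Best: 64 util.

64 util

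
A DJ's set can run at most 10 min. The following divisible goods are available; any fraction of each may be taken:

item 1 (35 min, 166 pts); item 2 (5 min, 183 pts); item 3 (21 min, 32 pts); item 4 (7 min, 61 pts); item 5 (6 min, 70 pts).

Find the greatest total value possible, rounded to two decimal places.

Take in order of value per unit:
- item 2 (183/5 per unit): all 5 → value 183, running total 183.00
- item 5 (70/6 per unit): 5 of 6 → value 5×70/6 = 58.3333, running total 241.33
Total 241.33.

241.33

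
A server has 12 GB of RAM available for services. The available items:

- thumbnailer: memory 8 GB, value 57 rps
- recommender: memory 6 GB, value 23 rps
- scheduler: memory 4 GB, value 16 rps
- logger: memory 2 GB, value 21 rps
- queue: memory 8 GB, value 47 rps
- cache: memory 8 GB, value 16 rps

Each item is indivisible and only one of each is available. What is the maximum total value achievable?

78 rps

Check high-value combinations within 12 GB:
- thumbnailer+logger: memory 8+2=10, value 57+21=78
- thumbnailer+scheduler: memory 8+4=12, value 57+16=73
- logger+queue: memory 2+8=10, value 21+47=68
- scheduler+queue: memory 4+8=12, value 16+47=63
- recommender+scheduler+logger: memory 6+4+2=12, value 23+16+21=60
Best: 78 rps.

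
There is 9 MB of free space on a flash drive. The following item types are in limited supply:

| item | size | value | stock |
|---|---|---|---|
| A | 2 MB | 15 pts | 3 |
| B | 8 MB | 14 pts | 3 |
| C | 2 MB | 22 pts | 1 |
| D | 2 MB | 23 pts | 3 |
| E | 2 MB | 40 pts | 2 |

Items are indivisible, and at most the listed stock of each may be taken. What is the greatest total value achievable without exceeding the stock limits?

Best selections within size 9 and stock limits:
- 2×D + 2×E: size 8, value 126
- 1×C + 1×D + 2×E: size 8, value 125
- 1×A + 1×D + 2×E: size 8, value 118
- 1×A + 1×C + 2×E: size 8, value 117
Best: 126 pts.

126 pts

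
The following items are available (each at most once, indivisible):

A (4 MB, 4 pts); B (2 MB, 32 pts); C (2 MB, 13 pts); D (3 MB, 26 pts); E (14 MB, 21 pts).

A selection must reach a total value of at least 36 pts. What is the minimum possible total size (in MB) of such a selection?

4

Subsets with value ≥ 36, sorted by total size:
- B+C: size 4, value 45
- B+D: size 5, value 58
Minimum size: 4 MB.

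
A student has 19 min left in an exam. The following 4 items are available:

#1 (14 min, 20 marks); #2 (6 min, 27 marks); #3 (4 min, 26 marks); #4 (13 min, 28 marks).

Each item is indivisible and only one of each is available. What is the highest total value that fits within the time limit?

55 marks

Check high-value combinations within 19 min:
- #2+#4: time 6+13=19, value 27+28=55
- #3+#4: time 4+13=17, value 26+28=54
- #2+#3: time 6+4=10, value 27+26=53
- #1+#3: time 14+4=18, value 20+26=46
- #4: time 13, value 28
Best: 55 marks.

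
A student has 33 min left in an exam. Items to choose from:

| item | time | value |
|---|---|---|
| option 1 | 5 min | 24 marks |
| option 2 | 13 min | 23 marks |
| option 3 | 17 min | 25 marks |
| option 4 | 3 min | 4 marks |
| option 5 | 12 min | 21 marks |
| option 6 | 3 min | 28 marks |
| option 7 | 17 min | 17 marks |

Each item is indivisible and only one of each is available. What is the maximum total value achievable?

96 marks

This is a 0/1 knapsack; check combinations near the capacity.
- option 1+option 2+option 5+option 6: time 5+13+12+3=33, value 24+23+21+28=96
- option 1+option 3+option 4+option 6: time 5+17+3+3=28, value 24+25+4+28=81
- option 1+option 2+option 4+option 6: time 5+13+3+3=24, value 24+23+4+28=79
Best: 96 marks.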